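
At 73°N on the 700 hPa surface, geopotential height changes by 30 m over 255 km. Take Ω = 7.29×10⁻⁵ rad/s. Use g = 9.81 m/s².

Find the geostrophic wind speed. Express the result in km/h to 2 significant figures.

Coriolis parameter at 73°N:
f = 2Ω sin φ = 2 × 7.29×10⁻⁵ × sin 73° = 1.39×10⁻⁴ s⁻¹
Height gradient: |∂Z/∂n| = 30 m / 255000 m = 1.18×10⁻⁴
On a pressure surface, geostrophic balance gives V_g = (g/f)|∂Z/∂n|:
V_g = 9.81 × 1.18×10⁻⁴ / 1.39×10⁻⁴ = 8.28 m/s
Converting: 8.28 m/s × 3.6 = 30 km/h

30 km/h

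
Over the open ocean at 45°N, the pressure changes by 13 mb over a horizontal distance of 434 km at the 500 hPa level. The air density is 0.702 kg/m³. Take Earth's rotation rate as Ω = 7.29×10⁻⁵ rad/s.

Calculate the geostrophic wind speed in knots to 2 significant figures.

80 knots

Coriolis parameter at 45°N:
f = 2Ω sin φ = 2 × 7.29×10⁻⁵ × sin 45° = 1.03×10⁻⁴ s⁻¹
Pressure gradient: |∂P/∂n| = 1300 Pa / 434000 m = 3.00×10⁻³ Pa/m
Geostrophic balance (pressure-gradient force = Coriolis force):
V_g = (1/(fρ)) |∂P/∂n| = 3.00×10⁻³ / (1.03×10⁻⁴ × 0.702) = 41.4 m/s
Converting: 41.4 m/s × 1.944 = 80 knots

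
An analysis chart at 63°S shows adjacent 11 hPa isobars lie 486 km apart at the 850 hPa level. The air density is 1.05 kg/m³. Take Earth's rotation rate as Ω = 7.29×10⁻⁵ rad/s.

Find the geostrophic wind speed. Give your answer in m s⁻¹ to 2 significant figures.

17 m s⁻¹

Coriolis parameter at 63°S:
f = 2Ω sin φ = 2 × 7.29×10⁻⁵ × sin 63° = 1.30×10⁻⁴ s⁻¹
Pressure gradient: |∂P/∂n| = 1100 Pa / 486000 m = 2.26×10⁻³ Pa/m
Geostrophic balance (pressure-gradient force = Coriolis force):
V_g = (1/(fρ)) |∂P/∂n| = 2.26×10⁻³ / (1.30×10⁻⁴ × 1.05) = 16.6 m/s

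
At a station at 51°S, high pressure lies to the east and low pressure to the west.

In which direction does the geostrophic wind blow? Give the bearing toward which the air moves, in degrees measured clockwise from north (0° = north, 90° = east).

180°

The pressure-gradient force points toward the west (bearing 270°).
Geostrophic balance: in the Southern Hemisphere the Coriolis force deflects motion to the left, so the geostrophic wind blows 90° to the left of the pressure-gradient force (low pressure on the right).
Rotating 270° by 90° counterclockwise gives 180° — the wind blows toward the south.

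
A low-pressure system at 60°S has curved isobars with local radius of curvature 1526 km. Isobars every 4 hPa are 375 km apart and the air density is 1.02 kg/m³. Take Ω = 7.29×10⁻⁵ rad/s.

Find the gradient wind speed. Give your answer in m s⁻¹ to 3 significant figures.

7.95 m s⁻¹

Coriolis parameter at 60°S:
f = 2Ω sin φ = 2 × 7.29×10⁻⁵ × sin 60° = 1.26×10⁻⁴ s⁻¹
Pressure gradient: |∂P/∂n| = 400 Pa / 375000 m = 1.07×10⁻³ Pa/m
Geostrophic speed: V_g = |∂P/∂n|/(fρ) = 1.07×10⁻³/(1.26×10⁻⁴ × 1.02) = 8.28 m/s
Around a low, centrifugal force acts outward with Coriolis, so pressure-gradient force balances both:
(1/ρ)|∂P/∂n| = fV + V²/R  →  V² + fR·V − fR·V_g = 0
With fR = 1.26×10⁻⁴ × 1526×10³ m = 193 m/s:
V = [−fR + √((fR)² + 4 fR V_g)]/2 = [−193 + √(193² + 4×193×8.28)]/2 = 7.95 m/s
Subgeostrophic (V < V_g = 8.28 m/s), as expected around a low.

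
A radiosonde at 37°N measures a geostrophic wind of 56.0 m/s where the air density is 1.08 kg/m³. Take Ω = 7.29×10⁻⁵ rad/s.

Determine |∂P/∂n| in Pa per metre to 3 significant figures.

5.31×10⁻³ Pa/m

Coriolis parameter at 37°N:
f = 2Ω sin φ = 2 × 7.29×10⁻⁵ × sin 37° = 8.77×10⁻⁵ s⁻¹
Geostrophic balance rearranged: |∂P/∂n| = f ρ V_g
|∂P/∂n| = 8.77×10⁻⁵ × 1.08 × 56.0 = 5.31×10⁻³ Pa/m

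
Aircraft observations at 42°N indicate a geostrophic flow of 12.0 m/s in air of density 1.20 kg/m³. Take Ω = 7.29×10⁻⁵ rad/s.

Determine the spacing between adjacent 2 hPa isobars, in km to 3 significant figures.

Coriolis parameter at 42°N:
f = 2Ω sin φ = 2 × 7.29×10⁻⁵ × sin 42° = 9.76×10⁻⁵ s⁻¹
Geostrophic balance rearranged: |∂P/∂n| = f ρ V_g
|∂P/∂n| = 9.76×10⁻⁵ × 1.20 × 12.0 = 1.40×10⁻³ Pa/m
Isobar spacing: Δn = ΔP/|∂P/∂n| = 200 Pa / 1.40×10⁻³ Pa/m = 142364 m ≈ 142 km

142 km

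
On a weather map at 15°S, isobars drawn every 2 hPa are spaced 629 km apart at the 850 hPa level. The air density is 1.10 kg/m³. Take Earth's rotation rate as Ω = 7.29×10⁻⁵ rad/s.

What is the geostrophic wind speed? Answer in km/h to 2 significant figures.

Coriolis parameter at 15°S:
f = 2Ω sin φ = 2 × 7.29×10⁻⁵ × sin 15° = 3.77×10⁻⁵ s⁻¹
Pressure gradient: |∂P/∂n| = 200 Pa / 629000 m = 3.18×10⁻⁴ Pa/m
Geostrophic balance (pressure-gradient force = Coriolis force):
V_g = (1/(fρ)) |∂P/∂n| = 3.18×10⁻⁴ / (3.77×10⁻⁵ × 1.10) = 7.66 m/s
Converting: 7.66 m/s × 3.6 = 28 km/h

28 km/h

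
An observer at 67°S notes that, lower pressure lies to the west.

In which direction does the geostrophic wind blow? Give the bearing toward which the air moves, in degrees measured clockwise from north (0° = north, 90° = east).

The pressure-gradient force points toward the west (bearing 270°).
Geostrophic balance: in the Southern Hemisphere the Coriolis force deflects motion to the left, so the geostrophic wind blows 90° to the left of the pressure-gradient force (low pressure on the right).
Rotating 270° by 90° counterclockwise gives 180° — the wind blows toward the south.

180°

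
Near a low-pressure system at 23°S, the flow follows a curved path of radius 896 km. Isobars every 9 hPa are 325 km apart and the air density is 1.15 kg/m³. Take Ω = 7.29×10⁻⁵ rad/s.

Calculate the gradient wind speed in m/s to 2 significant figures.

Coriolis parameter at 23°S:
f = 2Ω sin φ = 2 × 7.29×10⁻⁵ × sin 23° = 5.70×10⁻⁵ s⁻¹
Pressure gradient: |∂P/∂n| = 900 Pa / 325000 m = 2.77×10⁻³ Pa/m
Geostrophic speed: V_g = |∂P/∂n|/(fρ) = 2.77×10⁻³/(5.70×10⁻⁵ × 1.15) = 42.3 m/s
Around a low, centrifugal force acts outward with Coriolis, so pressure-gradient force balances both:
(1/ρ)|∂P/∂n| = fV + V²/R  →  V² + fR·V − fR·V_g = 0
With fR = 5.70×10⁻⁵ × 896×10³ m = 51.0 m/s:
V = [−fR + √((fR)² + 4 fR V_g)]/2 = [−51.0 + √(51.0² + 4×51.0×42.3)]/2 = 27.5 m/s
Subgeostrophic (V < V_g = 42.3 m/s), as expected around a low.

27 m/s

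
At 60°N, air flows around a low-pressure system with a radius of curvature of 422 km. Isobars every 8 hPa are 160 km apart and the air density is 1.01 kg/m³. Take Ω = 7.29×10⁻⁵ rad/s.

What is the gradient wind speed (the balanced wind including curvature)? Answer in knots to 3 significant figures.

Coriolis parameter at 60°N:
f = 2Ω sin φ = 2 × 7.29×10⁻⁵ × sin 60° = 1.26×10⁻⁴ s⁻¹
Pressure gradient: |∂P/∂n| = 800 Pa / 160000 m = 5.00×10⁻³ Pa/m
Geostrophic speed: V_g = |∂P/∂n|/(fρ) = 5.00×10⁻³/(1.26×10⁻⁴ × 1.01) = 39.2 m/s
Around a low, centrifugal force acts outward with Coriolis, so pressure-gradient force balances both:
(1/ρ)|∂P/∂n| = fV + V²/R  →  V² + fR·V − fR·V_g = 0
With fR = 1.26×10⁻⁴ × 422×10³ m = 53.3 m/s:
V = [−fR + √((fR)² + 4 fR V_g)]/2 = [−53.3 + √(53.3² + 4×53.3×39.2)]/2 = 26.3 m/s
Subgeostrophic (V < V_g = 39.2 m/s), as expected around a low.
Converting: 26.3 m/s × 1.944 = 51.1 knots

51.1 knots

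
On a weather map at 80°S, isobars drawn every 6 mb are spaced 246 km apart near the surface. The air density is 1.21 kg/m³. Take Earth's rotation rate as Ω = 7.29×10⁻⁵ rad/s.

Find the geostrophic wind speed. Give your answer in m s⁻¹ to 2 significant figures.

Coriolis parameter at 80°S:
f = 2Ω sin φ = 2 × 7.29×10⁻⁵ × sin 80° = 1.44×10⁻⁴ s⁻¹
Pressure gradient: |∂P/∂n| = 600 Pa / 246000 m = 2.44×10⁻³ Pa/m
Geostrophic balance (pressure-gradient force = Coriolis force):
V_g = (1/(fρ)) |∂P/∂n| = 2.44×10⁻³ / (1.44×10⁻⁴ × 1.21) = 14.0 m/s

14 m s⁻¹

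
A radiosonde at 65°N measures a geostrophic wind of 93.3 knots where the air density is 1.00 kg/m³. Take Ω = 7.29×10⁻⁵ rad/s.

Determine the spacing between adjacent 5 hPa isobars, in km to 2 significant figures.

Coriolis parameter at 65°N:
f = 2Ω sin φ = 2 × 7.29×10⁻⁵ × sin 65° = 1.32×10⁻⁴ s⁻¹
Wind speed in SI: 93.3 knots = 48.0 m/s
Geostrophic balance rearranged: |∂P/∂n| = f ρ V_g
|∂P/∂n| = 1.32×10⁻⁴ × 1.00 × 48.0 = 6.34×10⁻³ Pa/m
Isobar spacing: Δn = ΔP/|∂P/∂n| = 500 Pa / 6.34×10⁻³ Pa/m = 78835 m ≈ 79 km

79 km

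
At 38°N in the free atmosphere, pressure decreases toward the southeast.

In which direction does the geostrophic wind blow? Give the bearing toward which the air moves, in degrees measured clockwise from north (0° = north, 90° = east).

225°

The pressure-gradient force points toward the southeast (bearing 135°).
Geostrophic balance: in the Northern Hemisphere the Coriolis force deflects motion to the right, so the geostrophic wind blows 90° to the right of the pressure-gradient force (low pressure on the left).
Rotating 135° by 90° clockwise gives 225° — the wind blows toward the southwest.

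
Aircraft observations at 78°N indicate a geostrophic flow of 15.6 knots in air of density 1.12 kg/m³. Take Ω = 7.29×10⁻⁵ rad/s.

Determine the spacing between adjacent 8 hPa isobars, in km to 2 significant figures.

Coriolis parameter at 78°N:
f = 2Ω sin φ = 2 × 7.29×10⁻⁵ × sin 78° = 1.43×10⁻⁴ s⁻¹
Wind speed in SI: 15.6 knots = 8.03 m/s
Geostrophic balance rearranged: |∂P/∂n| = f ρ V_g
|∂P/∂n| = 1.43×10⁻⁴ × 1.12 × 8.03 = 1.28×10⁻³ Pa/m
Isobar spacing: Δn = ΔP/|∂P/∂n| = 800 Pa / 1.28×10⁻³ Pa/m = 624090 m ≈ 620 km

620 km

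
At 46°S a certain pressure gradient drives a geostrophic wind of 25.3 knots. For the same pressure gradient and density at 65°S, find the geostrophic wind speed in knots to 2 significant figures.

With the same pressure gradient and density, V_g ∝ 1/f ∝ 1/sin φ.
V₂ = V₁ · sin φ₁ / sin φ₂ = 25.3 × sin 46° / sin 65°
V₂ = 25.3 × 0.7193/0.9063 = 20 knots

20 knots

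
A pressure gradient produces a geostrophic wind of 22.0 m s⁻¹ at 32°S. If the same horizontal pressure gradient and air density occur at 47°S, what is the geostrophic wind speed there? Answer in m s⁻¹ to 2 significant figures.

16 m s⁻¹

With the same pressure gradient and density, V_g ∝ 1/f ∝ 1/sin φ.
V₂ = V₁ · sin φ₁ / sin φ₂ = 22.0 × sin 32° / sin 47°
V₂ = 22.0 × 0.5299/0.7314 = 16 m s⁻¹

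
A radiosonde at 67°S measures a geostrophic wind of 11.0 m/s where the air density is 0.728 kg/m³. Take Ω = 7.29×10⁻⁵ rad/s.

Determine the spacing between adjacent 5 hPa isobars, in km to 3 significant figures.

465 km

Coriolis parameter at 67°S:
f = 2Ω sin φ = 2 × 7.29×10⁻⁵ × sin 67° = 1.34×10⁻⁴ s⁻¹
Geostrophic balance rearranged: |∂P/∂n| = f ρ V_g
|∂P/∂n| = 1.34×10⁻⁴ × 0.728 × 11.0 = 1.07×10⁻³ Pa/m
Isobar spacing: Δn = ΔP/|∂P/∂n| = 500 Pa / 1.07×10⁻³ Pa/m = 465224 m ≈ 465 km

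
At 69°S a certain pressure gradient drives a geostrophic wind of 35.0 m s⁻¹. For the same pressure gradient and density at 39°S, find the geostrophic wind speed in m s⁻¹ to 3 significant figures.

With the same pressure gradient and density, V_g ∝ 1/f ∝ 1/sin φ.
V₂ = V₁ · sin φ₁ / sin φ₂ = 35.0 × sin 69° / sin 39°
V₂ = 35.0 × 0.9336/0.6293 = 51.9 m s⁻¹

51.9 m s⁻¹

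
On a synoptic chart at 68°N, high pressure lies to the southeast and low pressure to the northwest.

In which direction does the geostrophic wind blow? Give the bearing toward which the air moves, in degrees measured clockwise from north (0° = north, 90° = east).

The pressure-gradient force points toward the northwest (bearing 315°).
Geostrophic balance: in the Northern Hemisphere the Coriolis force deflects motion to the right, so the geostrophic wind blows 90° to the right of the pressure-gradient force (low pressure on the left).
Rotating 315° by 90° clockwise gives 045° — the wind blows toward the northeast.

045°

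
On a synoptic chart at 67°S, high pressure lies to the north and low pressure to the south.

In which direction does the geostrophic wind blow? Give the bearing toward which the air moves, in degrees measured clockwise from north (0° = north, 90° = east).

090°

The pressure-gradient force points toward the south (bearing 180°).
Geostrophic balance: in the Southern Hemisphere the Coriolis force deflects motion to the left, so the geostrophic wind blows 90° to the left of the pressure-gradient force (low pressure on the right).
Rotating 180° by 90° counterclockwise gives 090° — the wind blows toward the east.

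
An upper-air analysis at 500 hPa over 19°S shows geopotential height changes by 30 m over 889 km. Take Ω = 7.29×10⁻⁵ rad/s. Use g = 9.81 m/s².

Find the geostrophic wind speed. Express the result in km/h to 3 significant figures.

25.1 km/h

Coriolis parameter at 19°S:
f = 2Ω sin φ = 2 × 7.29×10⁻⁵ × sin 19° = 4.75×10⁻⁵ s⁻¹
Height gradient: |∂Z/∂n| = 30 m / 889000 m = 3.37×10⁻⁵
On a pressure surface, geostrophic balance gives V_g = (g/f)|∂Z/∂n|:
V_g = 9.81 × 3.37×10⁻⁵ / 4.75×10⁻⁵ = 6.97 m/s
Converting: 6.97 m/s × 3.6 = 25.1 km/h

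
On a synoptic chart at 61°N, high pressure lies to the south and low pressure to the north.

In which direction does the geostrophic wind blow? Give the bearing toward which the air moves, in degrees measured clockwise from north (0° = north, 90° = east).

The pressure-gradient force points toward the north (bearing 000°).
Geostrophic balance: in the Northern Hemisphere the Coriolis force deflects motion to the right, so the geostrophic wind blows 90° to the right of the pressure-gradient force (low pressure on the left).
Rotating 000° by 90° clockwise gives 090° — the wind blows toward the east.

090°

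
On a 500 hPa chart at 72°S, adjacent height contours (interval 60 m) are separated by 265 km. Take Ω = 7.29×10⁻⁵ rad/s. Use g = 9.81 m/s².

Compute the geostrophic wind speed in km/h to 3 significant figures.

57.7 km/h

Coriolis parameter at 72°S:
f = 2Ω sin φ = 2 × 7.29×10⁻⁵ × sin 72° = 1.39×10⁻⁴ s⁻¹
Height gradient: |∂Z/∂n| = 60 m / 265000 m = 2.26×10⁻⁴
On a pressure surface, geostrophic balance gives V_g = (g/f)|∂Z/∂n|:
V_g = 9.81 × 2.26×10⁻⁴ / 1.39×10⁻⁴ = 16.0 m/s
Converting: 16.0 m/s × 3.6 = 57.7 km/h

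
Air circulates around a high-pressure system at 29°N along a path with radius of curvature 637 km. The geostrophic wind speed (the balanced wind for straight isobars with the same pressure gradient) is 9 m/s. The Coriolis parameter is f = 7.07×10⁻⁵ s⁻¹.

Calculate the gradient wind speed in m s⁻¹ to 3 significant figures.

Around a high, pressure-gradient force acts outward with centrifugal, so Coriolis balances both:
fV = (1/ρ)|∂P/∂n| + V²/R  →  V² − fR·V + fR·V_g = 0
With fR = 7.07×10⁻⁵ × 637×10³ m = 45.0 m/s:
V = [fR − √((fR)² − 4 fR V_g)]/2 = [45.0 − √(45.0² − 4×45.0×9)]/2 = 12.4 m/s
Supergeostrophic (V > V_g = 9 m/s), as expected around a high.

12.4 m s⁻¹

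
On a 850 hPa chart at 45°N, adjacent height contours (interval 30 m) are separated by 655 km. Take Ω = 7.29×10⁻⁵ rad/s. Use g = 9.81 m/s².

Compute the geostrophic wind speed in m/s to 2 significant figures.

Coriolis parameter at 45°N:
f = 2Ω sin φ = 2 × 7.29×10⁻⁵ × sin 45° = 1.03×10⁻⁴ s⁻¹
Height gradient: |∂Z/∂n| = 30 m / 655000 m = 4.58×10⁻⁵
On a pressure surface, geostrophic balance gives V_g = (g/f)|∂Z/∂n|:
V_g = 9.81 × 4.58×10⁻⁵ / 1.03×10⁻⁴ = 4.36 m/s

4.4 m/s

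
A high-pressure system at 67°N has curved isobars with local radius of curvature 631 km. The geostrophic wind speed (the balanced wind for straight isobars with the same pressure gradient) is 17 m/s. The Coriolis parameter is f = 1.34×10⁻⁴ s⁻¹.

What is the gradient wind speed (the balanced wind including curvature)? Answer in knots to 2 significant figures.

Around a high, pressure-gradient force acts outward with centrifugal, so Coriolis balances both:
fV = (1/ρ)|∂P/∂n| + V²/R  →  V² − fR·V + fR·V_g = 0
With fR = 1.34×10⁻⁴ × 631×10³ m = 84.6 m/s:
V = [fR − √((fR)² − 4 fR V_g)]/2 = [84.6 − √(84.6² − 4×84.6×17)]/2 = 23.6 m/s
Supergeostrophic (V > V_g = 17 m/s), as expected around a high.
Converting: 23.6 m/s × 1.944 = 46 knots

46 knots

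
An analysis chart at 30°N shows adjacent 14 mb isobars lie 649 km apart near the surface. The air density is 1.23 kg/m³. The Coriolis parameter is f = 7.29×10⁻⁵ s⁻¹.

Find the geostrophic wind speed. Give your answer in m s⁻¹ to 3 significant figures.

24.1 m s⁻¹

Pressure gradient: |∂P/∂n| = 1400 Pa / 649000 m = 2.16×10⁻³ Pa/m
Geostrophic balance (pressure-gradient force = Coriolis force):
V_g = (1/(fρ)) |∂P/∂n| = 2.16×10⁻³ / (7.29×10⁻⁵ × 1.23) = 24.1 m/s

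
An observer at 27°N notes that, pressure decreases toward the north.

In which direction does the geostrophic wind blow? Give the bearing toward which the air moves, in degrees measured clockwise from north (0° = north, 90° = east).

090°

The pressure-gradient force points toward the north (bearing 000°).
Geostrophic balance: in the Northern Hemisphere the Coriolis force deflects motion to the right, so the geostrophic wind blows 90° to the right of the pressure-gradient force (low pressure on the left).
Rotating 000° by 90° clockwise gives 090° — the wind blows toward the east.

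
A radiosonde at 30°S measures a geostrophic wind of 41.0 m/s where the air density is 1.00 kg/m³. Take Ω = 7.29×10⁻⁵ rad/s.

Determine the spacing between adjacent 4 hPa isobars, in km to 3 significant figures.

Coriolis parameter at 30°S:
f = 2Ω sin φ = 2 × 7.29×10⁻⁵ × sin 30° = 7.29×10⁻⁵ s⁻¹
Geostrophic balance rearranged: |∂P/∂n| = f ρ V_g
|∂P/∂n| = 7.29×10⁻⁵ × 1.00 × 41.0 = 2.99×10⁻³ Pa/m
Isobar spacing: Δn = ΔP/|∂P/∂n| = 400 Pa / 2.99×10⁻³ Pa/m = 133828 m ≈ 134 km

134 km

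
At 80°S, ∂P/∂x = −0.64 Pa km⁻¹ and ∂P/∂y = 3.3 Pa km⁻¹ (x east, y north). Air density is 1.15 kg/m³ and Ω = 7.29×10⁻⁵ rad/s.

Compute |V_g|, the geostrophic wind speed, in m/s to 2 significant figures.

20 m/s

Coriolis parameter at 80°S:
f = 2Ω sin φ = 2 × 7.29×10⁻⁵ × sin 80° = 1.44×10⁻⁴ s⁻¹
In the Southern Hemisphere f is negative: f = −1.44×10⁻⁴ s⁻¹.
Component geostrophic relations (x east, y north):
u_g = −(1/(fρ)) ∂P/∂y,  v_g = (1/(fρ)) ∂P/∂x
u_g = −(3.3×10⁻³)/(−1.44×10⁻⁴ × 1.15) = 20.0 m/s;  v_g = (−0.64×10⁻³)/(−1.44×10⁻⁴ × 1.15) = 3.88 m/s
|V_g| = √(u_g² + v_g²) = 20.4 m/s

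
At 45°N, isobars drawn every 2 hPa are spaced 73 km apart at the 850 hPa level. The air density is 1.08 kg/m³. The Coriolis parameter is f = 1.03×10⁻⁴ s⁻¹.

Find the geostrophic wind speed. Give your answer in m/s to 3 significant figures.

Pressure gradient: |∂P/∂n| = 200 Pa / 73000 m = 2.74×10⁻³ Pa/m
Geostrophic balance (pressure-gradient force = Coriolis force):
V_g = (1/(fρ)) |∂P/∂n| = 2.74×10⁻³ / (1.03×10⁻⁴ × 1.08) = 24.6 m/s

24.6 m/s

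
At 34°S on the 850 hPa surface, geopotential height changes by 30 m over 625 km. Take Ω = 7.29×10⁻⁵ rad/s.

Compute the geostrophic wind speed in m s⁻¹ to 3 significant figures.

5.78 m s⁻¹

Coriolis parameter at 34°S:
f = 2Ω sin φ = 2 × 7.29×10⁻⁵ × sin 34° = 8.15×10⁻⁵ s⁻¹
Height gradient: |∂Z/∂n| = 30 m / 625000 m = 4.80×10⁻⁵
On a pressure surface, geostrophic balance gives V_g = (g/f)|∂Z/∂n|:
V_g = 9.81 × 4.80×10⁻⁵ / 8.15×10⁻⁵ = 5.78 m/s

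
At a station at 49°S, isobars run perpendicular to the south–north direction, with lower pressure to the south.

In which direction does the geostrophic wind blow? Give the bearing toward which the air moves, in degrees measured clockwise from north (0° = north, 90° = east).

090°

The pressure-gradient force points toward the south (bearing 180°).
Geostrophic balance: in the Southern Hemisphere the Coriolis force deflects motion to the left, so the geostrophic wind blows 90° to the left of the pressure-gradient force (low pressure on the right).
Rotating 180° by 90° counterclockwise gives 090° — the wind blows toward the east.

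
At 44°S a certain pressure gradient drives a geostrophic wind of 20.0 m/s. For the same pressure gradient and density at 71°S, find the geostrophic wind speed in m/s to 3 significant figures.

With the same pressure gradient and density, V_g ∝ 1/f ∝ 1/sin φ.
V₂ = V₁ · sin φ₁ / sin φ₂ = 20.0 × sin 44° / sin 71°
V₂ = 20.0 × 0.6947/0.9455 = 14.7 m/s

14.7 m/s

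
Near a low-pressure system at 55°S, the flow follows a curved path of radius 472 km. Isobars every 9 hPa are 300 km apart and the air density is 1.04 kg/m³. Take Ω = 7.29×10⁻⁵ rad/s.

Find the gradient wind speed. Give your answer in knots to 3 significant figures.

Coriolis parameter at 55°S:
f = 2Ω sin φ = 2 × 7.29×10⁻⁵ × sin 55° = 1.19×10⁻⁴ s⁻¹
Pressure gradient: |∂P/∂n| = 900 Pa / 300000 m = 3.00×10⁻³ Pa/m
Geostrophic speed: V_g = |∂P/∂n|/(fρ) = 3.00×10⁻³/(1.19×10⁻⁴ × 1.04) = 24.2 m/s
Around a low, centrifugal force acts outward with Coriolis, so pressure-gradient force balances both:
(1/ρ)|∂P/∂n| = fV + V²/R  →  V² + fR·V − fR·V_g = 0
With fR = 1.19×10⁻⁴ × 472×10³ m = 56.4 m/s:
V = [−fR + √((fR)² + 4 fR V_g)]/2 = [−56.4 + √(56.4² + 4×56.4×24.2)]/2 = 18.2 m/s
Subgeostrophic (V < V_g = 24.2 m/s), as expected around a low.
Converting: 18.2 m/s × 1.944 = 35.5 knots

35.5 knots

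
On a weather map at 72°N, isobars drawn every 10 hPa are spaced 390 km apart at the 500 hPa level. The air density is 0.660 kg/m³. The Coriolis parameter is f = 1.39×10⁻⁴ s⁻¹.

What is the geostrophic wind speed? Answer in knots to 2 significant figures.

54 knots

Pressure gradient: |∂P/∂n| = 1000 Pa / 390000 m = 2.56×10⁻³ Pa/m
Geostrophic balance (pressure-gradient force = Coriolis force):
V_g = (1/(fρ)) |∂P/∂n| = 2.56×10⁻³ / (1.39×10⁻⁴ × 0.660) = 27.9 m/s
Converting: 27.9 m/s × 1.944 = 54 knots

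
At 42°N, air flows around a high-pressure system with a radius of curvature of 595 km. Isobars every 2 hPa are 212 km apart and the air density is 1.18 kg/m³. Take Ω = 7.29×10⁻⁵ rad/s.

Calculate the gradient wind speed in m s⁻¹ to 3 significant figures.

Coriolis parameter at 42°N:
f = 2Ω sin φ = 2 × 7.29×10⁻⁵ × sin 42° = 9.76×10⁻⁵ s⁻¹
Pressure gradient: |∂P/∂n| = 200 Pa / 212000 m = 9.43×10⁻⁴ Pa/m
Geostrophic speed: V_g = |∂P/∂n|/(fρ) = 9.43×10⁻⁴/(9.76×10⁻⁵ × 1.18) = 8.19 m/s
Around a high, pressure-gradient force acts outward with centrifugal, so Coriolis balances both:
fV = (1/ρ)|∂P/∂n| + V²/R  →  V² − fR·V + fR·V_g = 0
With fR = 9.76×10⁻⁵ × 595×10³ m = 58.0 m/s:
V = [fR − √((fR)² − 4 fR V_g)]/2 = [58.0 − √(58.0² − 4×58.0×8.19)]/2 = 9.87 m/s
Supergeostrophic (V > V_g = 8.19 m/s), as expected around a high.

9.87 m s⁻¹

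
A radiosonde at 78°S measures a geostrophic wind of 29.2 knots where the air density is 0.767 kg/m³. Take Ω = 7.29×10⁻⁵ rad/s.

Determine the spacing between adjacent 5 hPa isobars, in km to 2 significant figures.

300 km

Coriolis parameter at 78°S:
f = 2Ω sin φ = 2 × 7.29×10⁻⁵ × sin 78° = 1.43×10⁻⁴ s⁻¹
Wind speed in SI: 29.2 knots = 15.0 m/s
Geostrophic balance rearranged: |∂P/∂n| = f ρ V_g
|∂P/∂n| = 1.43×10⁻⁴ × 0.767 × 15.0 = 1.64×10⁻³ Pa/m
Isobar spacing: Δn = ΔP/|∂P/∂n| = 500 Pa / 1.64×10⁻³ Pa/m = 304293 m ≈ 300 km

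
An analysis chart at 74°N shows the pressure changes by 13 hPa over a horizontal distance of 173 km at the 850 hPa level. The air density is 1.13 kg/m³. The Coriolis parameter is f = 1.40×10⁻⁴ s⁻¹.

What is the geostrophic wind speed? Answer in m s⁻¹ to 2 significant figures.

Pressure gradient: |∂P/∂n| = 1300 Pa / 173000 m = 7.51×10⁻³ Pa/m
Geostrophic balance (pressure-gradient force = Coriolis force):
V_g = (1/(fρ)) |∂P/∂n| = 7.51×10⁻³ / (1.40×10⁻⁴ × 1.13) = 47.5 m/s

47 m s⁻¹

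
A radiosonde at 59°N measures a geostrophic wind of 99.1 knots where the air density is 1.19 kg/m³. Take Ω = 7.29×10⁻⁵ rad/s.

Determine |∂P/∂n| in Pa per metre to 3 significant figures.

7.58×10⁻³ Pa/m

Coriolis parameter at 59°N:
f = 2Ω sin φ = 2 × 7.29×10⁻⁵ × sin 59° = 1.25×10⁻⁴ s⁻¹
Wind speed in SI: 99.1 knots = 51.0 m/s
Geostrophic balance rearranged: |∂P/∂n| = f ρ V_g
|∂P/∂n| = 1.25×10⁻⁴ × 1.19 × 51.0 = 7.58×10⁻³ Pa/m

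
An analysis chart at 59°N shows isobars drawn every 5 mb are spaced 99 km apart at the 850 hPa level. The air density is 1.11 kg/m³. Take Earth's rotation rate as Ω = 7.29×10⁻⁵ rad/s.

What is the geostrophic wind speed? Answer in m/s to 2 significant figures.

Coriolis parameter at 59°N:
f = 2Ω sin φ = 2 × 7.29×10⁻⁵ × sin 59° = 1.25×10⁻⁴ s⁻¹
Pressure gradient: |∂P/∂n| = 500 Pa / 99000 m = 5.05×10⁻³ Pa/m
Geostrophic balance (pressure-gradient force = Coriolis force):
V_g = (1/(fρ)) |∂P/∂n| = 5.05×10⁻³ / (1.25×10⁻⁴ × 1.11) = 36.4 m/s

36 m/s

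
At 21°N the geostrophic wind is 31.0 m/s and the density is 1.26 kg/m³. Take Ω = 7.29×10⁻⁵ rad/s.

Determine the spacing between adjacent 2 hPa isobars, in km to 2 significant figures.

98 km

Coriolis parameter at 21°N:
f = 2Ω sin φ = 2 × 7.29×10⁻⁵ × sin 21° = 5.23×10⁻⁵ s⁻¹
Geostrophic balance rearranged: |∂P/∂n| = f ρ V_g
|∂P/∂n| = 5.23×10⁻⁵ × 1.26 × 31.0 = 2.04×10⁻³ Pa/m
Isobar spacing: Δn = ΔP/|∂P/∂n| = 200 Pa / 2.04×10⁻³ Pa/m = 97997 m ≈ 98 km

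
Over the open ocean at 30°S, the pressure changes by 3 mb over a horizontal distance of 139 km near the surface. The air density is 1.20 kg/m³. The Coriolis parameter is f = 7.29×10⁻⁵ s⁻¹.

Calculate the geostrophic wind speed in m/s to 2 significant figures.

25 m/s

Pressure gradient: |∂P/∂n| = 300 Pa / 139000 m = 2.16×10⁻³ Pa/m
Geostrophic balance (pressure-gradient force = Coriolis force):
V_g = (1/(fρ)) |∂P/∂n| = 2.16×10⁻³ / (7.29×10⁻⁵ × 1.20) = 24.7 m/s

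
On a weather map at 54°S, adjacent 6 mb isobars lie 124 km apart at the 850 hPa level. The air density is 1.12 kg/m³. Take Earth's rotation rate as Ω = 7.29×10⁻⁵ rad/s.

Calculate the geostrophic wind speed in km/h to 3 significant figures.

132 km/h

Coriolis parameter at 54°S:
f = 2Ω sin φ = 2 × 7.29×10⁻⁵ × sin 54° = 1.18×10⁻⁴ s⁻¹
Pressure gradient: |∂P/∂n| = 600 Pa / 124000 m = 4.84×10⁻³ Pa/m
Geostrophic balance (pressure-gradient force = Coriolis force):
V_g = (1/(fρ)) |∂P/∂n| = 4.84×10⁻³ / (1.18×10⁻⁴ × 1.12) = 36.6 m/s
Converting: 36.6 m/s × 3.6 = 132 km/h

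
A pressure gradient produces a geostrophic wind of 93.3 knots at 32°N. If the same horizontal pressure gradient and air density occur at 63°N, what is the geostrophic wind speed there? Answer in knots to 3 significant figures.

With the same pressure gradient and density, V_g ∝ 1/f ∝ 1/sin φ.
V₂ = V₁ · sin φ₁ / sin φ₂ = 93.3 × sin 32° / sin 63°
V₂ = 93.3 × 0.5299/0.8910 = 55.5 knots

55.5 knots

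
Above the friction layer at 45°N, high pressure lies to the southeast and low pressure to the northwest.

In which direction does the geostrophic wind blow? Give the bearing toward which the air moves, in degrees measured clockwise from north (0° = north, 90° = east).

045°

The pressure-gradient force points toward the northwest (bearing 315°).
Geostrophic balance: in the Northern Hemisphere the Coriolis force deflects motion to the right, so the geostrophic wind blows 90° to the right of the pressure-gradient force (low pressure on the left).
Rotating 315° by 90° clockwise gives 045° — the wind blows toward the northeast.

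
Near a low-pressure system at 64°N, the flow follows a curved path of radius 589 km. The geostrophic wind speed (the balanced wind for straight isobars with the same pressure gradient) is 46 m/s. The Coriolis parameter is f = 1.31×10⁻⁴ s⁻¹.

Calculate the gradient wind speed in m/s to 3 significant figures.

Around a low, centrifugal force acts outward with Coriolis, so pressure-gradient force balances both:
(1/ρ)|∂P/∂n| = fV + V²/R  →  V² + fR·V − fR·V_g = 0
With fR = 1.31×10⁻⁴ × 589×10³ m = 77.2 m/s:
V = [−fR + √((fR)² + 4 fR V_g)]/2 = [−77.2 + √(77.2² + 4×77.2×46)]/2 = 32.4 m/s
Subgeostrophic (V < V_g = 46 m/s), as expected around a low.

32.4 m/s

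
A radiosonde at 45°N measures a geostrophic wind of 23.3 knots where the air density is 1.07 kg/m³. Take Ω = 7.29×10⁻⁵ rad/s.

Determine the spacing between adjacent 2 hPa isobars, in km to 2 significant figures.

Coriolis parameter at 45°N:
f = 2Ω sin φ = 2 × 7.29×10⁻⁵ × sin 45° = 1.03×10⁻⁴ s⁻¹
Wind speed in SI: 23.3 knots = 12.0 m/s
Geostrophic balance rearranged: |∂P/∂n| = f ρ V_g
|∂P/∂n| = 1.03×10⁻⁴ × 1.07 × 12.0 = 1.32×10⁻³ Pa/m
Isobar spacing: Δn = ΔP/|∂P/∂n| = 200 Pa / 1.32×10⁻³ Pa/m = 151255 m ≈ 150 km

150 km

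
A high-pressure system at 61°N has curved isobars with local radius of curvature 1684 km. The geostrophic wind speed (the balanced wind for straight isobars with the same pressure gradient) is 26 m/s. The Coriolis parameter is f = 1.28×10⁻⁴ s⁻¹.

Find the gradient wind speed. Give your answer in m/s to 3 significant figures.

Around a high, pressure-gradient force acts outward with centrifugal, so Coriolis balances both:
fV = (1/ρ)|∂P/∂n| + V²/R  →  V² − fR·V + fR·V_g = 0
With fR = 1.28×10⁻⁴ × 1684×10³ m = 216 m/s:
V = [fR − √((fR)² − 4 fR V_g)]/2 = [216 − √(216² − 4×216×26)]/2 = 30.2 m/s
Supergeostrophic (V > V_g = 26 m/s), as expected around a high.

30.2 m/s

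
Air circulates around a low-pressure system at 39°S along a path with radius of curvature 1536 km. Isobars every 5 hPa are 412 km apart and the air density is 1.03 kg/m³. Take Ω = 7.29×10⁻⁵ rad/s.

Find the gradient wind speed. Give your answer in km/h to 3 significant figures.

42.6 km/h

Coriolis parameter at 39°S:
f = 2Ω sin φ = 2 × 7.29×10⁻⁵ × sin 39° = 9.18×10⁻⁵ s⁻¹
Pressure gradient: |∂P/∂n| = 500 Pa / 412000 m = 1.21×10⁻³ Pa/m
Geostrophic speed: V_g = |∂P/∂n|/(fρ) = 1.21×10⁻³/(9.18×10⁻⁵ × 1.03) = 12.8 m/s
Around a low, centrifugal force acts outward with Coriolis, so pressure-gradient force balances both:
(1/ρ)|∂P/∂n| = fV + V²/R  →  V² + fR·V − fR·V_g = 0
With fR = 9.18×10⁻⁵ × 1536×10³ m = 141 m/s:
V = [−fR + √((fR)² + 4 fR V_g)]/2 = [−141 + √(141² + 4×141×12.8)]/2 = 11.8 m/s
Subgeostrophic (V < V_g = 12.8 m/s), as expected around a low.
Converting: 11.8 m/s × 3.6 = 42.6 km/h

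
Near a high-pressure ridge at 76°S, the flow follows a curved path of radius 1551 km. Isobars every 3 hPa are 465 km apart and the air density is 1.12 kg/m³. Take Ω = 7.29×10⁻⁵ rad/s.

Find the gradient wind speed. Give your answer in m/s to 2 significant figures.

Coriolis parameter at 76°S:
f = 2Ω sin φ = 2 × 7.29×10⁻⁵ × sin 76° = 1.41×10⁻⁴ s⁻¹
Pressure gradient: |∂P/∂n| = 300 Pa / 465000 m = 6.45×10⁻⁴ Pa/m
Geostrophic speed: V_g = |∂P/∂n|/(fρ) = 6.45×10⁻⁴/(1.41×10⁻⁴ × 1.12) = 4.07 m/s
Around a high, pressure-gradient force acts outward with centrifugal, so Coriolis balances both:
fV = (1/ρ)|∂P/∂n| + V²/R  →  V² − fR·V + fR·V_g = 0
With fR = 1.41×10⁻⁴ × 1551×10³ m = 219 m/s:
V = [fR − √((fR)² − 4 fR V_g)]/2 = [219 − √(219² − 4×219×4.07)]/2 = 4.15 m/s
Supergeostrophic (V > V_g = 4.07 m/s), as expected around a high.

4.2 m/s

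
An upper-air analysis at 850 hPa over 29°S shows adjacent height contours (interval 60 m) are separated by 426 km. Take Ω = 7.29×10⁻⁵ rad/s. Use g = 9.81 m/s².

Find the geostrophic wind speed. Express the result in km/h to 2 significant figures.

Coriolis parameter at 29°S:
f = 2Ω sin φ = 2 × 7.29×10⁻⁵ × sin 29° = 7.07×10⁻⁵ s⁻¹
Height gradient: |∂Z/∂n| = 60 m / 426000 m = 1.41×10⁻⁴
On a pressure surface, geostrophic balance gives V_g = (g/f)|∂Z/∂n|:
V_g = 9.81 × 1.41×10⁻⁴ / 7.07×10⁻⁵ = 19.5 m/s
Converting: 19.5 m/s × 3.6 = 70 km/h

70 km/h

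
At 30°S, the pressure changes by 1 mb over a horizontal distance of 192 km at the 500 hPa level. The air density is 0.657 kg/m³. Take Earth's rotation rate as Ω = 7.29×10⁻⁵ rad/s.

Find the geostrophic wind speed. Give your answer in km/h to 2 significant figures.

39 km/h

Coriolis parameter at 30°S:
f = 2Ω sin φ = 2 × 7.29×10⁻⁵ × sin 30° = 7.29×10⁻⁵ s⁻¹
Pressure gradient: |∂P/∂n| = 100 Pa / 192000 m = 5.21×10⁻⁴ Pa/m
Geostrophic balance (pressure-gradient force = Coriolis force):
V_g = (1/(fρ)) |∂P/∂n| = 5.21×10⁻⁴ / (7.29×10⁻⁵ × 0.657) = 10.9 m/s
Converting: 10.9 m/s × 3.6 = 39 km/h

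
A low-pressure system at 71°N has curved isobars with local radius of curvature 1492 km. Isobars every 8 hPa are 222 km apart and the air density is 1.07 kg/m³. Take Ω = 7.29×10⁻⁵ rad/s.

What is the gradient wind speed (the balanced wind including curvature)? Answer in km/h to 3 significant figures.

Coriolis parameter at 71°N:
f = 2Ω sin φ = 2 × 7.29×10⁻⁵ × sin 71° = 1.38×10⁻⁴ s⁻¹
Pressure gradient: |∂P/∂n| = 800 Pa / 222000 m = 3.60×10⁻³ Pa/m
Geostrophic speed: V_g = |∂P/∂n|/(fρ) = 3.60×10⁻³/(1.38×10⁻⁴ × 1.07) = 24.4 m/s
Around a low, centrifugal force acts outward with Coriolis, so pressure-gradient force balances both:
(1/ρ)|∂P/∂n| = fV + V²/R  →  V² + fR·V − fR·V_g = 0
With fR = 1.38×10⁻⁴ × 1492×10³ m = 206 m/s:
V = [−fR + √((fR)² + 4 fR V_g)]/2 = [−206 + √(206² + 4×206×24.4)]/2 = 22.1 m/s
Subgeostrophic (V < V_g = 24.4 m/s), as expected around a low.
Converting: 22.1 m/s × 3.6 = 79.4 km/h

79.4 km/h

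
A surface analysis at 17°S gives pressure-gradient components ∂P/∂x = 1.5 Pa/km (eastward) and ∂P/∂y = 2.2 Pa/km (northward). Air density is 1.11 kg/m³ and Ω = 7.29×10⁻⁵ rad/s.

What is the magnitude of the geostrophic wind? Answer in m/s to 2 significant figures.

56 m/s

Coriolis parameter at 17°S:
f = 2Ω sin φ = 2 × 7.29×10⁻⁵ × sin 17° = 4.26×10⁻⁵ s⁻¹
In the Southern Hemisphere f is negative: f = −4.26×10⁻⁵ s⁻¹.
Component geostrophic relations (x east, y north):
u_g = −(1/(fρ)) ∂P/∂y,  v_g = (1/(fρ)) ∂P/∂x
u_g = −(2.2×10⁻³)/(−4.26×10⁻⁵ × 1.11) = 46.5 m/s;  v_g = (1.5×10⁻³)/(−4.26×10⁻⁵ × 1.11) = −31.7 m/s
|V_g| = √(u_g² + v_g²) = 56.3 m/s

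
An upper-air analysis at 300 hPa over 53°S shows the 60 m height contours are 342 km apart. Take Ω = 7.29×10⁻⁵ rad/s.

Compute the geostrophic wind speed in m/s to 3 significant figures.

14.8 m/s

Coriolis parameter at 53°S:
f = 2Ω sin φ = 2 × 7.29×10⁻⁵ × sin 53° = 1.16×10⁻⁴ s⁻¹
Height gradient: |∂Z/∂n| = 60 m / 342000 m = 1.75×10⁻⁴
On a pressure surface, geostrophic balance gives V_g = (g/f)|∂Z/∂n|:
V_g = 9.81 × 1.75×10⁻⁴ / 1.16×10⁻⁴ = 14.8 m/s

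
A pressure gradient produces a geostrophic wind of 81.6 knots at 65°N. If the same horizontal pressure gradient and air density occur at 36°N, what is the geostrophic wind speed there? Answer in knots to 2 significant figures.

130 knots

With the same pressure gradient and density, V_g ∝ 1/f ∝ 1/sin φ.
V₂ = V₁ · sin φ₁ / sin φ₂ = 81.6 × sin 65° / sin 36°
V₂ = 81.6 × 0.9063/0.5878 = 130 knots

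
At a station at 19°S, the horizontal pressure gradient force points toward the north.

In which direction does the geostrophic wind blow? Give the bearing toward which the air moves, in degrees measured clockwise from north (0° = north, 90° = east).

270°

The pressure-gradient force points toward the north (bearing 000°).
Geostrophic balance: in the Southern Hemisphere the Coriolis force deflects motion to the left, so the geostrophic wind blows 90° to the left of the pressure-gradient force (low pressure on the right).
Rotating 000° by 90° counterclockwise gives 270° — the wind blows toward the west.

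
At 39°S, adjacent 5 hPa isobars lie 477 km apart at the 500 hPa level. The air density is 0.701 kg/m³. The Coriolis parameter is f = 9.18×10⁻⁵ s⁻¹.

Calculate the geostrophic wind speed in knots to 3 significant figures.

Pressure gradient: |∂P/∂n| = 500 Pa / 477000 m = 1.05×10⁻³ Pa/m
Geostrophic balance (pressure-gradient force = Coriolis force):
V_g = (1/(fρ)) |∂P/∂n| = 1.05×10⁻³ / (9.18×10⁻⁵ × 0.701) = 16.3 m/s
Converting: 16.3 m/s × 1.944 = 31.7 knots

31.7 knots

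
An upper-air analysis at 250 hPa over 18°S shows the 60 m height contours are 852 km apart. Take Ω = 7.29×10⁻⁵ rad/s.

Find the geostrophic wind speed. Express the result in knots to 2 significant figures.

30 knots

Coriolis parameter at 18°S:
f = 2Ω sin φ = 2 × 7.29×10⁻⁵ × sin 18° = 4.51×10⁻⁵ s⁻¹
Height gradient: |∂Z/∂n| = 60 m / 852000 m = 7.04×10⁻⁵
On a pressure surface, geostrophic balance gives V_g = (g/f)|∂Z/∂n|:
V_g = 9.81 × 7.04×10⁻⁵ / 4.51×10⁻⁵ = 15.3 m/s
Converting: 15.3 m/s × 1.944 = 30 knots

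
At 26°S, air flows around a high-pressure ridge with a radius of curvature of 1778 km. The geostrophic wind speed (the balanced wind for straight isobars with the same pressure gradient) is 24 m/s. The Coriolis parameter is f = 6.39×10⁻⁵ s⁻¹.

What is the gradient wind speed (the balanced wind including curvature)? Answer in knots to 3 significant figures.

Around a high, pressure-gradient force acts outward with centrifugal, so Coriolis balances both:
fV = (1/ρ)|∂P/∂n| + V²/R  →  V² − fR·V + fR·V_g = 0
With fR = 6.39×10⁻⁵ × 1778×10³ m = 114 m/s:
V = [fR − √((fR)² − 4 fR V_g)]/2 = [114 − √(114² − 4×114×24)]/2 = 34.4 m/s
Supergeostrophic (V > V_g = 24 m/s), as expected around a high.
Converting: 34.4 m/s × 1.944 = 66.9 knots

66.9 knots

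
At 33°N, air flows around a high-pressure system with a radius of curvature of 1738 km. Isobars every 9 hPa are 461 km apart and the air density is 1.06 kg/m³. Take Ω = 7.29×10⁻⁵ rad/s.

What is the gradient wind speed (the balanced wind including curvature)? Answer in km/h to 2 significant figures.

110 km/h

Coriolis parameter at 33°N:
f = 2Ω sin φ = 2 × 7.29×10⁻⁵ × sin 33° = 7.94×10⁻⁵ s⁻¹
Pressure gradient: |∂P/∂n| = 900 Pa / 461000 m = 1.95×10⁻³ Pa/m
Geostrophic speed: V_g = |∂P/∂n|/(fρ) = 1.95×10⁻³/(7.94×10⁻⁵ × 1.06) = 23.2 m/s
Around a high, pressure-gradient force acts outward with centrifugal, so Coriolis balances both:
fV = (1/ρ)|∂P/∂n| + V²/R  →  V² − fR·V + fR·V_g = 0
With fR = 7.94×10⁻⁵ × 1738×10³ m = 138 m/s:
V = [fR − √((fR)² − 4 fR V_g)]/2 = [138 − √(138² − 4×138×23.2)]/2 = 29.5 m/s
Supergeostrophic (V > V_g = 23.2 m/s), as expected around a high.
Converting: 29.5 m/s × 3.6 = 110 km/h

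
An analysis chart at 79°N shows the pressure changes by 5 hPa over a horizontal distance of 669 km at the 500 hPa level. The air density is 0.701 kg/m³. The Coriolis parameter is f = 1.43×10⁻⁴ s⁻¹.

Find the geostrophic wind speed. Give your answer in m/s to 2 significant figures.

7.5 m/s

Pressure gradient: |∂P/∂n| = 500 Pa / 669000 m = 7.47×10⁻⁴ Pa/m
Geostrophic balance (pressure-gradient force = Coriolis force):
V_g = (1/(fρ)) |∂P/∂n| = 7.47×10⁻⁴ / (1.43×10⁻⁴ × 0.701) = 7.46 m/s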